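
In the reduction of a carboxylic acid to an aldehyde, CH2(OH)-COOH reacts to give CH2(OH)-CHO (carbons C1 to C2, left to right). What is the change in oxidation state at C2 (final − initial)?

-2

Before: C2 has 1 bond to C, 3 bonds to O → oxidation state +3.
After: C2 has 1 bond to C, 1 bond to H, 2 bonds to O → oxidation state +1.
Δ = +1 − (+3) = -2, so this is a reduction at C2.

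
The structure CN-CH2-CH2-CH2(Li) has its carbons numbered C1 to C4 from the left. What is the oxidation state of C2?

-2

Assign +1 per bond to O/N/halogen, −1 per bond to H or an electropositive element, and 0 per bond to carbon.
C2 has one bond to C (0), one bond to C (0), one bond to H (-1), one bond to H (-1).
Oxidation state = 0 + 0 − 1 − 1 = -2.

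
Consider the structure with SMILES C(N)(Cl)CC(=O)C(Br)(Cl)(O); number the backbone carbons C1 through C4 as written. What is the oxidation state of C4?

Count +1 for every bond to an atom more electronegative than carbon and −1 for every bond to one less electronegative; C–C bonds are 0.
C4 has one bond to C (0), one bond to Br (+1), one bond to Cl (+1), one bond to O (+1).
Oxidation state = 0 + 1 + 1 + 1 = +3.

+3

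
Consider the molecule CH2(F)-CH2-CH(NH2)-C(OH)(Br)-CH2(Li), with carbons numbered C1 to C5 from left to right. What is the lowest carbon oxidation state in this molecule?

Tallying each carbon's bonds:
C1: 1C, 2H, 1F → 0 − 2 + 1 = -1
C2: 2C, 2H → 0 − 2 = -2
C3: 2C, 1H, 1N → 0 − 1 + 1 = 0
C4: 2C, 1O, 1Br → 0 + 1 + 1 = +2
C5: 1C, 2H, 1Li → 0 − 2 − 1 = -3
The lowest value is -3.

-3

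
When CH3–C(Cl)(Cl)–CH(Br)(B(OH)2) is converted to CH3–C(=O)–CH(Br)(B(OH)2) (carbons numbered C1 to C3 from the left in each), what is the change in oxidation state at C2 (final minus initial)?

Before: C2 has 2 bonds to C, 2 bonds to Cl → oxidation state +2.
After: C2 has 2 bonds to C, 2 bonds to O → oxidation state +2.
Δ = +2 − (+2) = 0, so no net redox change at C2.

0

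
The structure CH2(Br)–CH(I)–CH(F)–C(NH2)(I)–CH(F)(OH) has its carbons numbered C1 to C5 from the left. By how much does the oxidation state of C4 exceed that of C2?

+2

C4: 2C, 1N, 1I → 0 + 1 + 1 = +2
C2: 2C, 1H, 1I → 0 − 1 + 1 = 0
Difference: +2 − (0) = +2.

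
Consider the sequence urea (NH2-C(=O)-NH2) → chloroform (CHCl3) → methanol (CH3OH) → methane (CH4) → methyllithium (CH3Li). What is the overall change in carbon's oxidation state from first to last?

-8

Carbon oxidation states along the series — urea: +4, chloroform: +2, methanol: -2, methane: -4, methyllithium: -4.
Net change = -4 − (+4) = -8.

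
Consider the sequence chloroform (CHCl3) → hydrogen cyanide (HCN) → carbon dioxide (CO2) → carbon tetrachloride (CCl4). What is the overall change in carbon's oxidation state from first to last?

+2

Carbon oxidation states along the series — chloroform: +2, hydrogen cyanide: +2, carbon dioxide: +4, carbon tetrachloride: +4.
Net change = +4 − (+2) = +2.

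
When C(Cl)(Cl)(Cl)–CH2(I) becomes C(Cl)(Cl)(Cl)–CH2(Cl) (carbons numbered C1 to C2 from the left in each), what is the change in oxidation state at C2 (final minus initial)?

0

Before: C2 has 1 bond to C, 2 bonds to H, 1 bond to I → oxidation state -1.
After: C2 has 1 bond to C, 2 bonds to H, 1 bond to Cl → oxidation state -1.
Δ = -1 − (-1) = 0, so no net redox change at C2.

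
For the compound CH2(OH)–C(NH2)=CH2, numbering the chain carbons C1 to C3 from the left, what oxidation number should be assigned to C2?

+1

C2 has one bond to C (0), a double bond to C (2×0 = 0), one bond to N (+1).
Oxidation state = 0 + 0 + 1 = +1.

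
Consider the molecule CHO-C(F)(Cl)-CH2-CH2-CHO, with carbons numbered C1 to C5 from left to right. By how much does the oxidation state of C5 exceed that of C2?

C5: 1C, 1H, 2O → 0 − 1 + 2 = +1
C2: 2C, 1F, 1Cl → 0 + 1 + 1 = +2
Difference: +1 − (+2) = -1.

-1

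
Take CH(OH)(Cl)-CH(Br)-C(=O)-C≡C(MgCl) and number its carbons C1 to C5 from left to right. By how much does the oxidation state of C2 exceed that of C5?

+1

C2: 2C, 1H, 1Br → 0 − 1 + 1 = 0
C5: 3C, 1Mg → 0 − 1 = -1
Difference: 0 − (-1) = +1.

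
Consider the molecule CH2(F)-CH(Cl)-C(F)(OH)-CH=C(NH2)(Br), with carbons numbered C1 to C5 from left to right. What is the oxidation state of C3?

+2

Bonds to more-electronegative neighbours contribute +1 each, bonds to H or metals contribute −1 each, and C–C bonds contribute 0.
C3 has one bond to C (0), one bond to C (0), one bond to F (+1), one bond to O (+1).
Oxidation state = 0 + 0 + 1 + 1 = +2.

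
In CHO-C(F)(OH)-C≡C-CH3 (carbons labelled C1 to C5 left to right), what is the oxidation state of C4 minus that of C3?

0

C4: 4C → 0 = 0
C3: 4C → 0 = 0
Difference: 0 − (0) = 0.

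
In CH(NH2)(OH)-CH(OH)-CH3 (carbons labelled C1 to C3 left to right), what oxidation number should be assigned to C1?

Count +1 for every bond to an atom more electronegative than carbon and −1 for every bond to one less electronegative; C–C bonds are 0.
C1 has one bond to C (0), one bond to H (-1), one bond to N (+1), one bond to O (+1).
Oxidation state = 0 − 1 + 1 + 1 = +1.

+1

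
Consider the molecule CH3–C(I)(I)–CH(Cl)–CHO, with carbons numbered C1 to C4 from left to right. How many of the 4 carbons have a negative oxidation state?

Count +1 for every bond to an atom more electronegative than carbon and −1 for every bond to one less electronegative; C–C bonds are 0. Tallying each carbon:
C1: 1C, 3H → 0 − 3 = -3
C2: 2C, 2I → 0 + 2 = +2
C3: 2C, 1H, 1Cl → 0 − 1 + 1 = 0
C4: 1C, 1H, 2O → 0 − 1 + 2 = +1
1 carbon (C1) meets the condition.

1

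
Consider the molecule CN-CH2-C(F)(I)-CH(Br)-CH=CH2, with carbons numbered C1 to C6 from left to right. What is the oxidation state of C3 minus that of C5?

+3

C3: 2C, 1F, 1I → 0 + 1 + 1 = +2
C5: 3C, 1H → 0 − 1 = -1
Difference: +2 − (-1) = +3.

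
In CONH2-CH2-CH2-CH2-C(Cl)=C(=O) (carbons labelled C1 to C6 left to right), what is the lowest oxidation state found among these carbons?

-2

Count +1 for every bond to an atom more electronegative than carbon and −1 for every bond to one less electronegative; C–C bonds are 0. Tallying each carbon:
C1: 1C, 2O, 1N → 0 + 2 + 1 = +3
C2: 2C, 2H → 0 − 2 = -2
C3: 2C, 2H → 0 − 2 = -2
C4: 2C, 2H → 0 − 2 = -2
C5: 3C, 1Cl → 0 + 1 = +1
C6: 2C, 2O → 0 + 2 = +2
The lowest value is -2.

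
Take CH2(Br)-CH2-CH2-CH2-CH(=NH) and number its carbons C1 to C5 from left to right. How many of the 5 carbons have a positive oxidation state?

Bonds to more-electronegative neighbours contribute +1 each, bonds to H or metals contribute −1 each, and C–C bonds contribute 0. Tallying each carbon:
C1: 1C, 2H, 1Br → 0 − 2 + 1 = -1
C2: 2C, 2H → 0 − 2 = -2
C3: 2C, 2H → 0 − 2 = -2
C4: 2C, 2H → 0 − 2 = -2
C5: 1C, 1H, 2N → 0 − 1 + 2 = +1
1 carbon (C5) meets the condition.

1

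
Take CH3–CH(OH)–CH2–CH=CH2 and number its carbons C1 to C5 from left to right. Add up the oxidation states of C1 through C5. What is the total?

-8

Each bond to a more electronegative atom (O, N, halogen) counts +1, each bond to a less electronegative atom (H, metal, B, Si) counts −1, and each C–C bond counts 0. Tallying each carbon:
C1: 1C, 3H → 0 − 3 = -3
C2: 2C, 1H, 1O → 0 − 1 + 1 = 0
C3: 2C, 2H → 0 − 2 = -2
C4: 3C, 1H → 0 − 1 = -1
C5: 2C, 2H → 0 − 2 = -2
Sum = -3 + 0 − 2 − 1 − 2 = -8.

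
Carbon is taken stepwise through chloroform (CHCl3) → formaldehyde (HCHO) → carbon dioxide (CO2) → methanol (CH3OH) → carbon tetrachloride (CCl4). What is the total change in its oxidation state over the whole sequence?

+2

Carbon oxidation states along the series — chloroform: +2, formaldehyde: 0, carbon dioxide: +4, methanol: -2, carbon tetrachloride: +4.
Net change = +4 − (+2) = +2.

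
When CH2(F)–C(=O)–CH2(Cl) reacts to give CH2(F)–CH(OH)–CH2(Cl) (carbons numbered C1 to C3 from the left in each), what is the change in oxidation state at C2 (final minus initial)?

Before: C2 has 2 bonds to C, 2 bonds to O → oxidation state +2.
After: C2 has 2 bonds to C, 1 bond to H, 1 bond to O → oxidation state 0.
Δ = 0 − (+2) = -2, so this is a reduction at C2.

-2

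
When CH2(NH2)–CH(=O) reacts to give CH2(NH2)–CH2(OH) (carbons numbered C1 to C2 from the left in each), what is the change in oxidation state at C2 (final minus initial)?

-2

Before: C2 has 1 bond to C, 1 bond to H, 2 bonds to O → oxidation state +1.
After: C2 has 1 bond to C, 2 bonds to H, 1 bond to O → oxidation state -1.
Δ = -1 − (+1) = -2, so this is a reduction at C2.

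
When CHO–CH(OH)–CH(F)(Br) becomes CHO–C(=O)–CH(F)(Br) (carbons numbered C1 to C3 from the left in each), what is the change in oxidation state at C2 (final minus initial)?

+2

Before: C2 has 2 bonds to C, 1 bond to H, 1 bond to O → oxidation state 0.
After: C2 has 2 bonds to C, 2 bonds to O → oxidation state +2.
Δ = +2 − (0) = +2, so this is an oxidation at C2.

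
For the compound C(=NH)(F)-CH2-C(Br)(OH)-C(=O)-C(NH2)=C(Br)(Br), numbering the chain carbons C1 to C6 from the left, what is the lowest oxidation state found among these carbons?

-2

Assign +1 per bond to O/N/halogen, −1 per bond to H or an electropositive element, and 0 per bond to carbon. Tallying each carbon:
C1: 1C, 2N, 1F → 0 + 2 + 1 = +3
C2: 2C, 2H → 0 − 2 = -2
C3: 2C, 1O, 1Br → 0 + 1 + 1 = +2
C4: 2C, 2O → 0 + 2 = +2
C5: 3C, 1N → 0 + 1 = +1
C6: 2C, 2Br → 0 + 2 = +2
The lowest value is -2.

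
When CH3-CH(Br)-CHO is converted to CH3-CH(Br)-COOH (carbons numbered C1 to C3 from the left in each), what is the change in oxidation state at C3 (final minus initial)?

+2

Before: C3 has 1 bond to C, 1 bond to H, 2 bonds to O → oxidation state +1.
After: C3 has 1 bond to C, 3 bonds to O → oxidation state +3.
Δ = +3 − (+1) = +2, so this is an oxidation at C3.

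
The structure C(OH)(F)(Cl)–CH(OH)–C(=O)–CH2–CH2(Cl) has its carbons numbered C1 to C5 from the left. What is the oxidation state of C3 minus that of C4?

+4

C3: 2C, 2O → 0 + 2 = +2
C4: 2C, 2H → 0 − 2 = -2
Difference: +2 − (-2) = +4.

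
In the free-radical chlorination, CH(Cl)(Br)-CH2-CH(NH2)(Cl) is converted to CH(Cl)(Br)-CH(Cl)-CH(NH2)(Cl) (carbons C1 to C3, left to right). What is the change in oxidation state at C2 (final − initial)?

Before: C2 has 2 bonds to C, 2 bonds to H → oxidation state -2.
After: C2 has 2 bonds to C, 1 bond to H, 1 bond to Cl → oxidation state 0.
Δ = 0 − (-2) = +2, so this is an oxidation at C2.

+2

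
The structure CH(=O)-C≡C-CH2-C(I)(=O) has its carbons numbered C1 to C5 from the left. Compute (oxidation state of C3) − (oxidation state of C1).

C3: 4C → 0 = 0
C1: 1C, 1H, 2O → 0 − 1 + 2 = +1
Difference: 0 − (+1) = -1.

-1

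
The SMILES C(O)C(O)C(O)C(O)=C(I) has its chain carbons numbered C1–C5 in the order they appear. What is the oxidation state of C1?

-1

C1 has one bond to C (0), one bond to H (-1), one bond to O (+1), one bond to H (-1).
Oxidation state = 0 − 1 + 1 − 1 = -1.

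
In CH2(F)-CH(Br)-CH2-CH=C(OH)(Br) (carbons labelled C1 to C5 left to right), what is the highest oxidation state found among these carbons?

Assign +1 per bond to O/N/halogen, −1 per bond to H or an electropositive element, and 0 per bond to carbon. Tallying each carbon:
C1: 1C, 2H, 1F → 0 − 2 + 1 = -1
C2: 2C, 1H, 1Br → 0 − 1 + 1 = 0
C3: 2C, 2H → 0 − 2 = -2
C4: 3C, 1H → 0 − 1 = -1
C5: 2C, 1O, 1Br → 0 + 1 + 1 = +2
The highest value is +2.

+2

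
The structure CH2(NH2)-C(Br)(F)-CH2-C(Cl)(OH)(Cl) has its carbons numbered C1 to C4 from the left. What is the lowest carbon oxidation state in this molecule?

-2

Tallying each carbon's bonds:
C1: 1C, 2H, 1N → 0 − 2 + 1 = -1
C2: 2C, 1F, 1Br → 0 + 1 + 1 = +2
C3: 2C, 2H → 0 − 2 = -2
C4: 1C, 1O, 2Cl → 0 + 1 + 2 = +3
The lowest value is -2.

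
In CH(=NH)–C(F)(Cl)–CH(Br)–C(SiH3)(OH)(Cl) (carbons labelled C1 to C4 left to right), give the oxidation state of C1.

Assign +1 per bond to O/N/halogen, −1 per bond to H or an electropositive element, and 0 per bond to carbon.
C1 has one bond to C (0), a double bond to N (2×+1 = +2), one bond to H (-1).
Oxidation state = 0 + 2 − 1 = +1.

+1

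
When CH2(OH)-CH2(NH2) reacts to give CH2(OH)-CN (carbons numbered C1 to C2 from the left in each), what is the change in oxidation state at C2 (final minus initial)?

Before: C2 has 1 bond to C, 2 bonds to H, 1 bond to N → oxidation state -1.
After: C2 has 1 bond to C, 3 bonds to N → oxidation state +3.
Δ = +3 − (-1) = +4, so this is an oxidation at C2.

+4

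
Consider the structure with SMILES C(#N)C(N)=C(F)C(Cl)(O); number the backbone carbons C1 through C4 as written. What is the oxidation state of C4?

+1

Bonds to more-electronegative neighbours contribute +1 each, bonds to H or metals contribute −1 each, and C–C bonds contribute 0.
C4 has one bond to C (0), one bond to Cl (+1), one bond to H (-1), one bond to O (+1).
Oxidation state = 0 + 1 − 1 + 1 = +1.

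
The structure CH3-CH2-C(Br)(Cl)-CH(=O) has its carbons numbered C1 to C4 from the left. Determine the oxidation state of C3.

+2

C3 has one bond to C (0), one bond to C (0), one bond to Br (+1), one bond to Cl (+1).
Oxidation state = 0 + 0 + 1 + 1 = +2.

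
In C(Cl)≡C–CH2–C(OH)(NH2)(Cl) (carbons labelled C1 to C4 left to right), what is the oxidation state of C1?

+1

Each bond to a more electronegative atom (O, N, halogen) counts +1, each bond to a less electronegative atom (H, metal, B, Si) counts −1, and each C–C bond counts 0.
C1 has a triple bond to C (3×0 = 0), one bond to Cl (+1).
Oxidation state = 0 + 1 = +1.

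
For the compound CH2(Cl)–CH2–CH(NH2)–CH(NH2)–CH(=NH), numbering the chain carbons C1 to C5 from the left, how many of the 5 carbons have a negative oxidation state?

2

Bonds to more-electronegative neighbours contribute +1 each, bonds to H or metals contribute −1 each, and C–C bonds contribute 0. Tallying each carbon:
C1: 1C, 2H, 1Cl → 0 − 2 + 1 = -1
C2: 2C, 2H → 0 − 2 = -2
C3: 2C, 1H, 1N → 0 − 1 + 1 = 0
C4: 2C, 1H, 1N → 0 − 1 + 1 = 0
C5: 1C, 1H, 2N → 0 − 1 + 2 = +1
2 carbons (C1, C2) meet the condition.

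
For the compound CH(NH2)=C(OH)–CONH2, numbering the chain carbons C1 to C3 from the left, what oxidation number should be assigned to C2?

C2 has a double bond to C (2×0 = 0), one bond to C (0), one bond to O (+1).
Oxidation state = 0 + 0 + 1 = +1.

+1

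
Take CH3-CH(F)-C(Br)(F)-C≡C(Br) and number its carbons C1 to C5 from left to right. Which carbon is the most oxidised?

C3

Assign +1 per bond to O/N/halogen, −1 per bond to H or an electropositive element, and 0 per bond to carbon. Tallying each carbon:
C1: 1C, 3H → 0 − 3 = -3
C2: 2C, 1H, 1F → 0 − 1 + 1 = 0
C3: 2C, 1F, 1Br → 0 + 1 + 1 = +2
C4: 4C → 0 = 0
C5: 3C, 1Br → 0 + 1 = +1
The most oxidised carbon is C3 at +2.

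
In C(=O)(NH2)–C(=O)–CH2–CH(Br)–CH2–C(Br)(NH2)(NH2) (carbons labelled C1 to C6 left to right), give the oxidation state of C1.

+3

C1 has one bond to C (0), a double bond to O (2×+1 = +2), one bond to N (+1).
Oxidation state = 0 + 2 + 1 = +3.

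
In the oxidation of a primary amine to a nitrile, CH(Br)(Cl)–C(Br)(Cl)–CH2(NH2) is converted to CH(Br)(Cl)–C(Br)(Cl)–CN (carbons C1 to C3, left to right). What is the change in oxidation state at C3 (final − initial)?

+4

Before: C3 has 1 bond to C, 2 bonds to H, 1 bond to N → oxidation state -1.
After: C3 has 1 bond to C, 3 bonds to N → oxidation state +3.
Δ = +3 − (-1) = +4, so this is an oxidation at C3.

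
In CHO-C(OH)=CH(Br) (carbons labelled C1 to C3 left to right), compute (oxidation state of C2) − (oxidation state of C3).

+1

C2: 3C, 1O → 0 + 1 = +1
C3: 2C, 1H, 1Br → 0 − 1 + 1 = 0
Difference: +1 − (0) = +1.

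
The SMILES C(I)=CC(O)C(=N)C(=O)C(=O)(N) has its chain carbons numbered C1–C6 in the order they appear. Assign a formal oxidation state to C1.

C1 has a double bond to C (2×0 = 0), one bond to I (+1), one bond to H (-1).
Oxidation state = 0 + 1 − 1 = 0.

0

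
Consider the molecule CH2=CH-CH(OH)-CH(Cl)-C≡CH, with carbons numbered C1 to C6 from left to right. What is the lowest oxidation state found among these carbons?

Tallying each carbon's bonds:
C1: 2C, 2H → 0 − 2 = -2
C2: 3C, 1H → 0 − 1 = -1
C3: 2C, 1H, 1O → 0 − 1 + 1 = 0
C4: 2C, 1H, 1Cl → 0 − 1 + 1 = 0
C5: 4C → 0 = 0
C6: 3C, 1H → 0 − 1 = -1
The lowest value is -2.

-2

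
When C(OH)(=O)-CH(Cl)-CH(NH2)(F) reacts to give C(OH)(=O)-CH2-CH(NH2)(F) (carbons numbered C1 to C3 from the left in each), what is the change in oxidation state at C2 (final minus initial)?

Before: C2 has 2 bonds to C, 1 bond to H, 1 bond to Cl → oxidation state 0.
After: C2 has 2 bonds to C, 2 bonds to H → oxidation state -2.
Δ = -2 − (0) = -2, so this is a reduction at C2.

-2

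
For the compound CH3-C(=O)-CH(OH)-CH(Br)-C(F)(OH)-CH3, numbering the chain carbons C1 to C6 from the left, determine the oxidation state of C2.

Each bond to a more electronegative atom (O, N, halogen) counts +1, each bond to a less electronegative atom (H, metal, B, Si) counts −1, and each C–C bond counts 0.
C2 has one bond to C (0), one bond to C (0), a double bond to O (2×+1 = +2).
Oxidation state = 0 + 0 + 2 = +2.

+2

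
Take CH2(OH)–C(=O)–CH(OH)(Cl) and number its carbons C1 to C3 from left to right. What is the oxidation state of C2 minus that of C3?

+1

C2: 2C, 2O → 0 + 2 = +2
C3: 1C, 1H, 1O, 1Cl → 0 − 1 + 1 + 1 = +1
Difference: +2 − (+1) = +1.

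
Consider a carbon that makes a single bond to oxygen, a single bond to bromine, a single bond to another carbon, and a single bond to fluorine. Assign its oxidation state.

Count +1 for every bond to an atom more electronegative than carbon and −1 for every bond to one less electronegative; C–C bonds are 0.
The carbon has one bond to C (0), one bond to Br (+1), one bond to O (+1), one bond to F (+1).
Oxidation state = 0 + 1 + 1 + 1 = +3.

+3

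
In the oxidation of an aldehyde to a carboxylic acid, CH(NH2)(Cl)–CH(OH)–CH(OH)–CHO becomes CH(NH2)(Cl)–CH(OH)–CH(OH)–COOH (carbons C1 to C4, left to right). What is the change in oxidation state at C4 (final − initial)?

+2

Before: C4 has 1 bond to C, 1 bond to H, 2 bonds to O → oxidation state +1.
After: C4 has 1 bond to C, 3 bonds to O → oxidation state +3.
Δ = +3 − (+1) = +2, so this is an oxidation at C4.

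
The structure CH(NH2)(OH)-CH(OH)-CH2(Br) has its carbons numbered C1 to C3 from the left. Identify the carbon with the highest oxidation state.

C1

Count +1 for every bond to an atom more electronegative than carbon and −1 for every bond to one less electronegative; C–C bonds are 0. Tallying each carbon:
C1: 1C, 1H, 1O, 1N → 0 − 1 + 1 + 1 = +1
C2: 2C, 1H, 1O → 0 − 1 + 1 = 0
C3: 1C, 2H, 1Br → 0 − 2 + 1 = -1
The most oxidised carbon is C1 at +1.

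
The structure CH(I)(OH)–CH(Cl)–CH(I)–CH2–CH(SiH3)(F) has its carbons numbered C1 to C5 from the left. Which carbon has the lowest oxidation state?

C4

Bonds to more-electronegative neighbours contribute +1 each, bonds to H or metals contribute −1 each, and C–C bonds contribute 0. Tallying each carbon:
C1: 1C, 1H, 1O, 1I → 0 − 1 + 1 + 1 = +1
C2: 2C, 1H, 1Cl → 0 − 1 + 1 = 0
C3: 2C, 1H, 1I → 0 − 1 + 1 = 0
C4: 2C, 2H → 0 − 2 = -2
C5: 1C, 1H, 1F, 1Si → 0 − 1 + 1 − 1 = -1
The most reduced carbon is C4 at -2.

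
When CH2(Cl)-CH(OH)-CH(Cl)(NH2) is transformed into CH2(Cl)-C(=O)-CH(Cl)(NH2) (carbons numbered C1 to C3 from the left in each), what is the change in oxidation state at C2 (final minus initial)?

Before: C2 has 2 bonds to C, 1 bond to H, 1 bond to O → oxidation state 0.
After: C2 has 2 bonds to C, 2 bonds to O → oxidation state +2.
Δ = +2 − (0) = +2, so this is an oxidation at C2.

+2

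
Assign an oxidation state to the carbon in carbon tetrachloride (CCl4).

Each bond to a more electronegative atom (O, N, halogen) counts +1, each bond to a less electronegative atom (H, metal, B, Si) counts −1, and each C–C bond counts 0.
The carbon has one bond to Cl (+1), one bond to Cl (+1), one bond to Cl (+1), one bond to Cl (+1).
Oxidation state = +1 + 1 + 1 + 1 = +4.

+4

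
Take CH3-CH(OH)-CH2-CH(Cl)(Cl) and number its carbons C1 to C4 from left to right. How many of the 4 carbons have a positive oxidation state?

Bonds to more-electronegative neighbours contribute +1 each, bonds to H or metals contribute −1 each, and C–C bonds contribute 0. Tallying each carbon:
C1: 1C, 3H → 0 − 3 = -3
C2: 2C, 1H, 1O → 0 − 1 + 1 = 0
C3: 2C, 2H → 0 − 2 = -2
C4: 1C, 1H, 2Cl → 0 − 1 + 2 = +1
1 carbon (C4) meets the condition.

1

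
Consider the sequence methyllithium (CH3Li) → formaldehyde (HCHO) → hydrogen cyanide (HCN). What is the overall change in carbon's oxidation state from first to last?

+6

Carbon oxidation states along the series — methyllithium: -4, formaldehyde: 0, hydrogen cyanide: +2.
Net change = +2 − (-4) = +6.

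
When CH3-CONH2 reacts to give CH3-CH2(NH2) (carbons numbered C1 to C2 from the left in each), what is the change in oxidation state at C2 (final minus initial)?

-4

Before: C2 has 1 bond to C, 2 bonds to O, 1 bond to N → oxidation state +3.
After: C2 has 1 bond to C, 2 bonds to H, 1 bond to N → oxidation state -1.
Δ = -1 − (+3) = -4, so this is a reduction at C2.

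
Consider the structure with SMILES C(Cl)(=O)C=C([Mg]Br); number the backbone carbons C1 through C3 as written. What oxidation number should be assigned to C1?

+3

C1 has one bond to C (0), one bond to Cl (+1), a double bond to O (2×+1 = +2).
Oxidation state = 0 + 1 + 2 = +3.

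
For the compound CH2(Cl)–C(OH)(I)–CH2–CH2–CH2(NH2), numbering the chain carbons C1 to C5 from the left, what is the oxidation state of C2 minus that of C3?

C2: 2C, 1O, 1I → 0 + 1 + 1 = +2
C3: 2C, 2H → 0 − 2 = -2
Difference: +2 − (-2) = +4.

+4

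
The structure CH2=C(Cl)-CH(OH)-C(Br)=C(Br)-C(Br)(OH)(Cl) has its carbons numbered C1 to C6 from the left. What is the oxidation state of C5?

+1

C5 has a double bond to C (2×0 = 0), one bond to C (0), one bond to Br (+1).
Oxidation state = 0 + 0 + 1 = +1.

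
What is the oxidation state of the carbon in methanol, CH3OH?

The carbon has one bond to H (-1), one bond to H (-1), one bond to H (-1), one bond to O (+1).
Oxidation state = -1 − 1 − 1 + 1 = -2.

-2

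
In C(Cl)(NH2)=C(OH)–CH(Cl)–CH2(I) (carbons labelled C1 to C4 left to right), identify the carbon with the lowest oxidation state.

Tallying each carbon's bonds:
C1: 2C, 1N, 1Cl → 0 + 1 + 1 = +2
C2: 3C, 1O → 0 + 1 = +1
C3: 2C, 1H, 1Cl → 0 − 1 + 1 = 0
C4: 1C, 2H, 1I → 0 − 2 + 1 = -1
The most reduced carbon is C4 at -1.

C4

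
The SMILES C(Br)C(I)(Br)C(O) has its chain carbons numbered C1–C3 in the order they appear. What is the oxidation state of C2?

Each bond to a more electronegative atom (O, N, halogen) counts +1, each bond to a less electronegative atom (H, metal, B, Si) counts −1, and each C–C bond counts 0.
C2 has one bond to C (0), one bond to C (0), one bond to I (+1), one bond to Br (+1).
Oxidation state = 0 + 0 + 1 + 1 = +2.

+2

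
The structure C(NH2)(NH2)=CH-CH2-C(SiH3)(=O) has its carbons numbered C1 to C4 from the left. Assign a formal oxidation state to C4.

C4 has one bond to C (0), one bond to Si (-1), a double bond to O (2×+1 = +2).
Oxidation state = 0 − 1 + 2 = +1.

+1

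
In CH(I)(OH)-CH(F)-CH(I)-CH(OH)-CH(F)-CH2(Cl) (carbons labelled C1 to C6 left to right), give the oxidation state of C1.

C1 has one bond to C (0), one bond to I (+1), one bond to O (+1), one bond to H (-1).
Oxidation state = 0 + 1 + 1 − 1 = +1.

+1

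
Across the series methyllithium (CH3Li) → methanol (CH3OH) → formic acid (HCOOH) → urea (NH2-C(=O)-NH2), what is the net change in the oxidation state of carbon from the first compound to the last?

+8

Carbon oxidation states along the series — methyllithium: -4, methanol: -2, formic acid: +2, urea: +4.
Net change = +4 − (-4) = +8.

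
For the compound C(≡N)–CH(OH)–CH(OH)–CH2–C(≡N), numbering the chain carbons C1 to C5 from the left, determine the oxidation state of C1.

+3

C1 has one bond to C (0), a triple bond to N (3×+1 = +3).
Oxidation state = 0 + 3 = +3.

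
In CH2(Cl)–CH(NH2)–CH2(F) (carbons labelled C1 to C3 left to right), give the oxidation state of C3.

Each bond to a more electronegative atom (O, N, halogen) counts +1, each bond to a less electronegative atom (H, metal, B, Si) counts −1, and each C–C bond counts 0.
C3 has one bond to C (0), one bond to H (-1), one bond to H (-1), one bond to F (+1).
Oxidation state = 0 − 1 − 1 + 1 = -1.

-1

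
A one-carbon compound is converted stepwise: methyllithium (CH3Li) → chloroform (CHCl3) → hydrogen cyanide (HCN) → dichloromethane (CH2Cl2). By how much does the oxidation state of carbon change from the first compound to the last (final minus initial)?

+4

Carbon oxidation states along the series — methyllithium: -4, chloroform: +2, hydrogen cyanide: +2, dichloromethane: 0.
Net change = 0 − (-4) = +4.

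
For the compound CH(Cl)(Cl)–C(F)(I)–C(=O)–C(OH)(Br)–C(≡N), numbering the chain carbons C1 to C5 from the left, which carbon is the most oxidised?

Tallying each carbon's bonds:
C1: 1C, 1H, 2Cl → 0 − 1 + 2 = +1
C2: 2C, 1F, 1I → 0 + 1 + 1 = +2
C3: 2C, 2O → 0 + 2 = +2
C4: 2C, 1O, 1Br → 0 + 1 + 1 = +2
C5: 1C, 3N → 0 + 3 = +3
The most oxidised carbon is C5 at +3.

C5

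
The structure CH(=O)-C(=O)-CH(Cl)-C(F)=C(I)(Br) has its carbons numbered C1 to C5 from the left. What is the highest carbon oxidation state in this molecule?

Tallying each carbon's bonds:
C1: 1C, 1H, 2O → 0 − 1 + 2 = +1
C2: 2C, 2O → 0 + 2 = +2
C3: 2C, 1H, 1Cl → 0 − 1 + 1 = 0
C4: 3C, 1F → 0 + 1 = +1
C5: 2C, 1Br, 1I → 0 + 1 + 1 = +2
The highest value is +2.

+2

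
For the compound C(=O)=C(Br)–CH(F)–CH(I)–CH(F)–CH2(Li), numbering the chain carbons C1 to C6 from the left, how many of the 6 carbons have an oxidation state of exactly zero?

3

Count +1 for every bond to an atom more electronegative than carbon and −1 for every bond to one less electronegative; C–C bonds are 0. Tallying each carbon:
C1: 2C, 2O → 0 + 2 = +2
C2: 3C, 1Br → 0 + 1 = +1
C3: 2C, 1H, 1F → 0 − 1 + 1 = 0
C4: 2C, 1H, 1I → 0 − 1 + 1 = 0
C5: 2C, 1H, 1F → 0 − 1 + 1 = 0
C6: 1C, 2H, 1Li → 0 − 2 − 1 = -3
3 carbons (C3, C4, C5) meet the condition.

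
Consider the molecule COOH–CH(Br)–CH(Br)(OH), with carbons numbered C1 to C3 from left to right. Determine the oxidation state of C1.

Count +1 for every bond to an atom more electronegative than carbon and −1 for every bond to one less electronegative; C–C bonds are 0.
C1 has one bond to C (0), one bond to O (+1), a double bond to O (2×+1 = +2).
Oxidation state = 0 + 1 + 2 = +3.

+3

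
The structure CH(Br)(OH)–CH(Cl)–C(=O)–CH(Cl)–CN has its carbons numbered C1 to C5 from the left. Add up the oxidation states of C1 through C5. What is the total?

+6

Count +1 for every bond to an atom more electronegative than carbon and −1 for every bond to one less electronegative; C–C bonds are 0. Tallying each carbon:
C1: 1C, 1H, 1O, 1Br → 0 − 1 + 1 + 1 = +1
C2: 2C, 1H, 1Cl → 0 − 1 + 1 = 0
C3: 2C, 2O → 0 + 2 = +2
C4: 2C, 1H, 1Cl → 0 − 1 + 1 = 0
C5: 1C, 3N → 0 + 3 = +3
Sum = +1 + 0 + 2 + 0 + 3 = +6.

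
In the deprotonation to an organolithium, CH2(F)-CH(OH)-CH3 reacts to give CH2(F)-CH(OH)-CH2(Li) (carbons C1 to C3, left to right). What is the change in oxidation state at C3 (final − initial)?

0

Before: C3 has 1 bond to C, 3 bonds to H → oxidation state -3.
After: C3 has 1 bond to C, 2 bonds to H, 1 bond to Li → oxidation state -3.
Δ = -3 − (-3) = 0, so no net redox change at C3.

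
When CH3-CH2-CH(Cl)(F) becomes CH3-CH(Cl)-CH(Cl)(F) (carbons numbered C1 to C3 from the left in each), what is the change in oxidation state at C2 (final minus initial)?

+2

Before: C2 has 2 bonds to C, 2 bonds to H → oxidation state -2.
After: C2 has 2 bonds to C, 1 bond to H, 1 bond to Cl → oxidation state 0.
Δ = 0 − (-2) = +2, so this is an oxidation at C2.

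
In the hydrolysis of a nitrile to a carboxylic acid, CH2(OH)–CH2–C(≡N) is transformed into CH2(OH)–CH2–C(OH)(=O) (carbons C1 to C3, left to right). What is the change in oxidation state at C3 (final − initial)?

0

Before: C3 has 1 bond to C, 3 bonds to N → oxidation state +3.
After: C3 has 1 bond to C, 3 bonds to O → oxidation state +3.
Δ = +3 − (+3) = 0, so no net redox change at C3.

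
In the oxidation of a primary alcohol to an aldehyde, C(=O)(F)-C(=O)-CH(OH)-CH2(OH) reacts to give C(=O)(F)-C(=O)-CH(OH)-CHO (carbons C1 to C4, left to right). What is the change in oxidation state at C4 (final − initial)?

+2

Before: C4 has 1 bond to C, 2 bonds to H, 1 bond to O → oxidation state -1.
After: C4 has 1 bond to C, 1 bond to H, 2 bonds to O → oxidation state +1.
Δ = +1 − (-1) = +2, so this is an oxidation at C4.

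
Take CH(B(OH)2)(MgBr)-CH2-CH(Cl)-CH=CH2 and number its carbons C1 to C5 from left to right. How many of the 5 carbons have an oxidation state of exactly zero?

1

Tallying each carbon's bonds:
C1: 1C, 1H, 1Mg, 1B → 0 − 1 − 1 − 1 = -3
C2: 2C, 2H → 0 − 2 = -2
C3: 2C, 1H, 1Cl → 0 − 1 + 1 = 0
C4: 3C, 1H → 0 − 1 = -1
C5: 2C, 2H → 0 − 2 = -2
1 carbon (C3) meets the condition.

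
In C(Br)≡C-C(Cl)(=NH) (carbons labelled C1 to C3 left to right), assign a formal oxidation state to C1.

C1 has a triple bond to C (3×0 = 0), one bond to Br (+1).
Oxidation state = 0 + 1 = +1.

+1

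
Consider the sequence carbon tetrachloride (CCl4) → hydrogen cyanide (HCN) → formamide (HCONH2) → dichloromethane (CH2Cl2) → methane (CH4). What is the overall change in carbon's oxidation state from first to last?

-8

Carbon oxidation states along the series — carbon tetrachloride: +4, hydrogen cyanide: +2, formamide: +2, dichloromethane: 0, methane: -4.
Net change = -4 − (+4) = -8.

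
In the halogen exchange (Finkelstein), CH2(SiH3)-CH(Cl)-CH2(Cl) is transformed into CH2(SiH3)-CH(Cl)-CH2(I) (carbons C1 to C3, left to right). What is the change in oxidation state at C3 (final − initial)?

Before: C3 has 1 bond to C, 2 bonds to H, 1 bond to Cl → oxidation state -1.
After: C3 has 1 bond to C, 2 bonds to H, 1 bond to I → oxidation state -1.
Δ = -1 − (-1) = 0, so no net redox change at C3.

0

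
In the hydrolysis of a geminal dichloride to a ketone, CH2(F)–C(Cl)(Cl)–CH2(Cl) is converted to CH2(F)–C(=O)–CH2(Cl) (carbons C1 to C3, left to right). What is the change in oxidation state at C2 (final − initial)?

Before: C2 has 2 bonds to C, 2 bonds to Cl → oxidation state +2.
After: C2 has 2 bonds to C, 2 bonds to O → oxidation state +2.
Δ = +2 − (+2) = 0, so no net redox change at C2.

0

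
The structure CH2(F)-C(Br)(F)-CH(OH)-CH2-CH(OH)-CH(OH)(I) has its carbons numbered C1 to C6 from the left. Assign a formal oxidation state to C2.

+2

C2 has one bond to C (0), one bond to C (0), one bond to Br (+1), one bond to F (+1).
Oxidation state = 0 + 0 + 1 + 1 = +2.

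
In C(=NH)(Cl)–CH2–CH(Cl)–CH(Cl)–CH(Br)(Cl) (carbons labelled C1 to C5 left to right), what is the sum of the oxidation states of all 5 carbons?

+2

Tallying each carbon's bonds:
C1: 1C, 2N, 1Cl → 0 + 2 + 1 = +3
C2: 2C, 2H → 0 − 2 = -2
C3: 2C, 1H, 1Cl → 0 − 1 + 1 = 0
C4: 2C, 1H, 1Cl → 0 − 1 + 1 = 0
C5: 1C, 1H, 1Cl, 1Br → 0 − 1 + 1 + 1 = +1
Sum = +3 − 2 + 0 + 0 + 1 = +2.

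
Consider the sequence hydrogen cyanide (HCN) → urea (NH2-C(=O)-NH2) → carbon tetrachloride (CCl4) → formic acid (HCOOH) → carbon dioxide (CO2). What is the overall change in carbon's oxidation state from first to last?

+2

Carbon oxidation states along the series — hydrogen cyanide: +2, urea: +4, carbon tetrachloride: +4, formic acid: +2, carbon dioxide: +4.
Net change = +4 − (+2) = +2.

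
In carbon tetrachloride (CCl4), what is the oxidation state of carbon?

+4

Bonds to more-electronegative neighbours contribute +1 each, bonds to H or metals contribute −1 each, and C–C bonds contribute 0.
The carbon has one bond to Cl (+1), one bond to Cl (+1), one bond to Cl (+1), one bond to Cl (+1).
Oxidation state = +1 + 1 + 1 + 1 = +4.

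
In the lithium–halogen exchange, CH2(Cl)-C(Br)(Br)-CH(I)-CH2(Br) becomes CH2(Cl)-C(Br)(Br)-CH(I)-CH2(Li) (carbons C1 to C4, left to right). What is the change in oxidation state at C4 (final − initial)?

-2

Before: C4 has 1 bond to C, 2 bonds to H, 1 bond to Br → oxidation state -1.
After: C4 has 1 bond to C, 2 bonds to H, 1 bond to Li → oxidation state -3.
Δ = -3 − (-1) = -2, so this is a reduction at C4.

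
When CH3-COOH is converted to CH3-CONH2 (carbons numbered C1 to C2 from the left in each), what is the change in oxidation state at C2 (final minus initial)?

Before: C2 has 1 bond to C, 3 bonds to O → oxidation state +3.
After: C2 has 1 bond to C, 2 bonds to O, 1 bond to N → oxidation state +3.
Δ = +3 − (+3) = 0, so no net redox change at C2.

0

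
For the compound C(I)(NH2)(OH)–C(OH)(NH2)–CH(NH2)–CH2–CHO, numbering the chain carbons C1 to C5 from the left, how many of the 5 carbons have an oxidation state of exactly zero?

Bonds to more-electronegative neighbours contribute +1 each, bonds to H or metals contribute −1 each, and C–C bonds contribute 0. Tallying each carbon:
C1: 1C, 1O, 1N, 1I → 0 + 1 + 1 + 1 = +3
C2: 2C, 1O, 1N → 0 + 1 + 1 = +2
C3: 2C, 1H, 1N → 0 − 1 + 1 = 0
C4: 2C, 2H → 0 − 2 = -2
C5: 1C, 1H, 2O → 0 − 1 + 2 = +1
1 carbon (C3) meets the condition.

1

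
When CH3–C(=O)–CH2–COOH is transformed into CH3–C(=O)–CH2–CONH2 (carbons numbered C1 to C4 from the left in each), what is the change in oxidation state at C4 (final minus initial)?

Before: C4 has 1 bond to C, 3 bonds to O → oxidation state +3.
After: C4 has 1 bond to C, 2 bonds to O, 1 bond to N → oxidation state +3.
Δ = +3 − (+3) = 0, so no net redox change at C4.

0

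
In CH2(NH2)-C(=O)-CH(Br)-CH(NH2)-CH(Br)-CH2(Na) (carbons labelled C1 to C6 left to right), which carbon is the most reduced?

Tallying each carbon's bonds:
C1: 1C, 2H, 1N → 0 − 2 + 1 = -1
C2: 2C, 2O → 0 + 2 = +2
C3: 2C, 1H, 1Br → 0 − 1 + 1 = 0
C4: 2C, 1H, 1N → 0 − 1 + 1 = 0
C5: 2C, 1H, 1Br → 0 − 1 + 1 = 0
C6: 1C, 2H, 1Na → 0 − 2 − 1 = -3
The most reduced carbon is C6 at -3.

C6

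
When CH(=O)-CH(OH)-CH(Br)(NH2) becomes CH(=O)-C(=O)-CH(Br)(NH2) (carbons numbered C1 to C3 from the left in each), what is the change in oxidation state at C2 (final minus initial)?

Before: C2 has 2 bonds to C, 1 bond to H, 1 bond to O → oxidation state 0.
After: C2 has 2 bonds to C, 2 bonds to O → oxidation state +2.
Δ = +2 − (0) = +2, so this is an oxidation at C2.

+2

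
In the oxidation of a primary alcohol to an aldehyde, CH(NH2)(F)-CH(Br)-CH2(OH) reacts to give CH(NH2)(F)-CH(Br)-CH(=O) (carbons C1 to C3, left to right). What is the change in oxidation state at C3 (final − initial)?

Before: C3 has 1 bond to C, 2 bonds to H, 1 bond to O → oxidation state -1.
After: C3 has 1 bond to C, 1 bond to H, 2 bonds to O → oxidation state +1.
Δ = +1 − (-1) = +2, so this is an oxidation at C3.

+2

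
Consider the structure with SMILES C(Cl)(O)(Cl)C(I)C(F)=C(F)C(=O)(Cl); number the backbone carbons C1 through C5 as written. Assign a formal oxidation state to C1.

+3

C1 has one bond to C (0), one bond to Cl (+1), one bond to O (+1), one bond to Cl (+1).
Oxidation state = 0 + 1 + 1 + 1 = +3.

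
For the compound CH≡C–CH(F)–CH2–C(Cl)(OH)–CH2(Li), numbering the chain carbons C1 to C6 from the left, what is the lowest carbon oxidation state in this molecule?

-3

Tallying each carbon's bonds:
C1: 3C, 1H → 0 − 1 = -1
C2: 4C → 0 = 0
C3: 2C, 1H, 1F → 0 − 1 + 1 = 0
C4: 2C, 2H → 0 − 2 = -2
C5: 2C, 1O, 1Cl → 0 + 1 + 1 = +2
C6: 1C, 2H, 1Li → 0 − 2 − 1 = -3
The lowest value is -3.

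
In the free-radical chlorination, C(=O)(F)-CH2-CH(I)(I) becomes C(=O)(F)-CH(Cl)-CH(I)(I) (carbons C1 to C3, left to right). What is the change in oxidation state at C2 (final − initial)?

+2

Before: C2 has 2 bonds to C, 2 bonds to H → oxidation state -2.
After: C2 has 2 bonds to C, 1 bond to H, 1 bond to Cl → oxidation state 0.
Δ = 0 − (-2) = +2, so this is an oxidation at C2.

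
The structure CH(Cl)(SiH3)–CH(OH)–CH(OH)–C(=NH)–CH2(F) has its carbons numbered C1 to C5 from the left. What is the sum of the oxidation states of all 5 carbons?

Tallying each carbon's bonds:
C1: 1C, 1H, 1Cl, 1Si → 0 − 1 + 1 − 1 = -1
C2: 2C, 1H, 1O → 0 − 1 + 1 = 0
C3: 2C, 1H, 1O → 0 − 1 + 1 = 0
C4: 2C, 2N → 0 + 2 = +2
C5: 1C, 2H, 1F → 0 − 2 + 1 = -1
Sum = -1 + 0 + 0 + 2 − 1 = 0.

0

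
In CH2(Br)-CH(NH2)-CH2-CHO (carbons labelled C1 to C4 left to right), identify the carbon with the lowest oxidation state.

C3

Tallying each carbon's bonds:
C1: 1C, 2H, 1Br → 0 − 2 + 1 = -1
C2: 2C, 1H, 1N → 0 − 1 + 1 = 0
C3: 2C, 2H → 0 − 2 = -2
C4: 1C, 1H, 2O → 0 − 1 + 2 = +1
The most reduced carbon is C3 at -2.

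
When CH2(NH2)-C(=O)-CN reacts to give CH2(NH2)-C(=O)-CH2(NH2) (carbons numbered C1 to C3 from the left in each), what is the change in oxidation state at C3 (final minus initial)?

Before: C3 has 1 bond to C, 3 bonds to N → oxidation state +3.
After: C3 has 1 bond to C, 2 bonds to H, 1 bond to N → oxidation state -1.
Δ = -1 − (+3) = -4, so this is a reduction at C3.

-4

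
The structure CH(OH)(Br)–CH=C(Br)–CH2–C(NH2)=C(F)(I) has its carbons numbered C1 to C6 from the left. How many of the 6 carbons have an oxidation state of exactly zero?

Tallying each carbon's bonds:
C1: 1C, 1H, 1O, 1Br → 0 − 1 + 1 + 1 = +1
C2: 3C, 1H → 0 − 1 = -1
C3: 3C, 1Br → 0 + 1 = +1
C4: 2C, 2H → 0 − 2 = -2
C5: 3C, 1N → 0 + 1 = +1
C6: 2C, 1F, 1I → 0 + 1 + 1 = +2
0 carbons meet the condition.

0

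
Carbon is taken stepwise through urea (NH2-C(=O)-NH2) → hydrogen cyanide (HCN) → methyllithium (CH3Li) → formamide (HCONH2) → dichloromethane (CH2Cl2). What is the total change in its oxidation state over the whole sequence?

-4

Carbon oxidation states along the series — urea: +4, hydrogen cyanide: +2, methyllithium: -4, formamide: +2, dichloromethane: 0.
Net change = 0 − (+4) = -4.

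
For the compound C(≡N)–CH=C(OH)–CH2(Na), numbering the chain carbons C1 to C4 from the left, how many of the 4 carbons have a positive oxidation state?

2

Assign +1 per bond to O/N/halogen, −1 per bond to H or an electropositive element, and 0 per bond to carbon. Tallying each carbon:
C1: 1C, 3N → 0 + 3 = +3
C2: 3C, 1H → 0 − 1 = -1
C3: 3C, 1O → 0 + 1 = +1
C4: 1C, 2H, 1Na → 0 − 2 − 1 = -3
2 carbons (C1, C3) meet the condition.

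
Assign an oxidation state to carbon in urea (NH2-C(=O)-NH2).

+4

Count +1 for every bond to an atom more electronegative than carbon and −1 for every bond to one less electronegative; C–C bonds are 0.
The carbon has one bond to N (+1), a double bond to O (2×+1 = +2), one bond to N (+1).
Oxidation state = +1 + 2 + 1 = +4.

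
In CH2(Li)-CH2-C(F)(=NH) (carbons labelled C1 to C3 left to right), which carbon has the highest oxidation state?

C3

Tallying each carbon's bonds:
C1: 1C, 2H, 1Li → 0 − 2 − 1 = -3
C2: 2C, 2H → 0 − 2 = -2
C3: 1C, 2N, 1F → 0 + 2 + 1 = +3
The most oxidised carbon is C3 at +3.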